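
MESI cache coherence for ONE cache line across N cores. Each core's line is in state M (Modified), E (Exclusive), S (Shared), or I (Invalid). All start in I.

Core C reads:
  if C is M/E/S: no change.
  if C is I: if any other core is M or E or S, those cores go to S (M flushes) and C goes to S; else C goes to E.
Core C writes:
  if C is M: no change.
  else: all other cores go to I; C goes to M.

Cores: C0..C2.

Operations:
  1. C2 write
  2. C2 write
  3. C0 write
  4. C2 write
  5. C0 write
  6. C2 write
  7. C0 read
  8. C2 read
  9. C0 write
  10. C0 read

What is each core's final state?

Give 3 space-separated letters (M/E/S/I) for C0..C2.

Answer: M I I

Derivation:
Op 1: C2 write [C2 write: invalidate none -> C2=M] -> [I,I,M]
Op 2: C2 write [C2 write: already M (modified), no change] -> [I,I,M]
Op 3: C0 write [C0 write: invalidate ['C2=M'] -> C0=M] -> [M,I,I]
Op 4: C2 write [C2 write: invalidate ['C0=M'] -> C2=M] -> [I,I,M]
Op 5: C0 write [C0 write: invalidate ['C2=M'] -> C0=M] -> [M,I,I]
Op 6: C2 write [C2 write: invalidate ['C0=M'] -> C2=M] -> [I,I,M]
Op 7: C0 read [C0 read from I: others=['C2=M'] -> C0=S, others downsized to S] -> [S,I,S]
Op 8: C2 read [C2 read: already in S, no change] -> [S,I,S]
Op 9: C0 write [C0 write: invalidate ['C2=S'] -> C0=M] -> [M,I,I]
Op 10: C0 read [C0 read: already in M, no change] -> [M,I,I]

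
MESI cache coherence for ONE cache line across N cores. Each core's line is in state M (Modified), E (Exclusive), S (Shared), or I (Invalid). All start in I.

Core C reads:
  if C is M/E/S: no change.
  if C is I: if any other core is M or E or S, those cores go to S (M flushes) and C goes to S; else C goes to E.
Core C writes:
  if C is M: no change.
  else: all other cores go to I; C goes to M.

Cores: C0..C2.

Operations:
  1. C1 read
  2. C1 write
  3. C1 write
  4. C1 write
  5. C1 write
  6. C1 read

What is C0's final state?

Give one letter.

Answer: I

Derivation:
Op 1: C1 read [C1 read from I: no other sharers -> C1=E (exclusive)] -> [I,E,I]
Op 2: C1 write [C1 write: invalidate none -> C1=M] -> [I,M,I]
Op 3: C1 write [C1 write: already M (modified), no change] -> [I,M,I]
Op 4: C1 write [C1 write: already M (modified), no change] -> [I,M,I]
Op 5: C1 write [C1 write: already M (modified), no change] -> [I,M,I]
Op 6: C1 read [C1 read: already in M, no change] -> [I,M,I]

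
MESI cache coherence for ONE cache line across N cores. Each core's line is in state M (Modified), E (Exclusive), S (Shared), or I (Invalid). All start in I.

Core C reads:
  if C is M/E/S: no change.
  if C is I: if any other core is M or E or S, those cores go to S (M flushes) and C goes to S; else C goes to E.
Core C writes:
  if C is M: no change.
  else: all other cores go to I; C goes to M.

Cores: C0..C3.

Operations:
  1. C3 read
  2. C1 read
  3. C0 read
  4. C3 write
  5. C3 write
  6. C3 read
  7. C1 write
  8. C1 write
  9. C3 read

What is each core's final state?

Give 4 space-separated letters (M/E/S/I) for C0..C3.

Op 1: C3 read [C3 read from I: no other sharers -> C3=E (exclusive)] -> [I,I,I,E]
Op 2: C1 read [C1 read from I: others=['C3=E'] -> C1=S, others downsized to S] -> [I,S,I,S]
Op 3: C0 read [C0 read from I: others=['C1=S', 'C3=S'] -> C0=S, others downsized to S] -> [S,S,I,S]
Op 4: C3 write [C3 write: invalidate ['C0=S', 'C1=S'] -> C3=M] -> [I,I,I,M]
Op 5: C3 write [C3 write: already M (modified), no change] -> [I,I,I,M]
Op 6: C3 read [C3 read: already in M, no change] -> [I,I,I,M]
Op 7: C1 write [C1 write: invalidate ['C3=M'] -> C1=M] -> [I,M,I,I]
Op 8: C1 write [C1 write: already M (modified), no change] -> [I,M,I,I]
Op 9: C3 read [C3 read from I: others=['C1=M'] -> C3=S, others downsized to S] -> [I,S,I,S]

Answer: I S I S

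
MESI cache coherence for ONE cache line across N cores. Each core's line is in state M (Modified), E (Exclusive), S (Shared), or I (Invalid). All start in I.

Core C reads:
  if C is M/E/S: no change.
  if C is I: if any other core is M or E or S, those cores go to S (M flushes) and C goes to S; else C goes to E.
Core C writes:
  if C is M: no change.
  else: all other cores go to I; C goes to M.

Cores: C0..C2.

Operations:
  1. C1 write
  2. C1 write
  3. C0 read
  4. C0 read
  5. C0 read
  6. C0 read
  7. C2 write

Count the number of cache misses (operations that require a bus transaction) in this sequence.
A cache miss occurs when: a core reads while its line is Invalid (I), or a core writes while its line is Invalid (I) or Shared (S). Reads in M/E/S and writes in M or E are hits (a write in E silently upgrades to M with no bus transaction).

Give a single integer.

Op 1: C1 write [C1 write: invalidate none -> C1=M] -> [I,M,I] [MISS #1: write from I]
Op 2: C1 write [C1 write: already M (modified), no change] -> [I,M,I] [hit: write from M]
Op 3: C0 read [C0 read from I: others=['C1=M'] -> C0=S, others downsized to S] -> [S,S,I] [MISS #2: read from I]
Op 4: C0 read [C0 read: already in S, no change] -> [S,S,I] [hit: read from S]
Op 5: C0 read [C0 read: already in S, no change] -> [S,S,I] [hit: read from S]
Op 6: C0 read [C0 read: already in S, no change] -> [S,S,I] [hit: read from S]
Op 7: C2 write [C2 write: invalidate ['C0=S', 'C1=S'] -> C2=M] -> [I,I,M] [MISS #3: write from I]

Answer: 3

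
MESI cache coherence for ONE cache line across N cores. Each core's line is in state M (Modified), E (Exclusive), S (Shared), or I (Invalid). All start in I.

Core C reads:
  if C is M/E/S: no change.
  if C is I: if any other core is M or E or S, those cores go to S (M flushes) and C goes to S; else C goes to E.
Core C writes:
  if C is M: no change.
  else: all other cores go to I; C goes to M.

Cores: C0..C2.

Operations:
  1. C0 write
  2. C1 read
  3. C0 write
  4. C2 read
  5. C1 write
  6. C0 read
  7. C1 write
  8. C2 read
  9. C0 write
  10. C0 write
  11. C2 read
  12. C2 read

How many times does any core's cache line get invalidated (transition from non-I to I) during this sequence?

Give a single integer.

Op 1: C0 write [C0 write: invalidate none -> C0=M] -> [M,I,I] (invalidations this op: 0; running total: 0)
Op 2: C1 read [C1 read from I: others=['C0=M'] -> C1=S, others downsized to S] -> [S,S,I] (invalidations this op: 0; running total: 0)
Op 3: C0 write [C0 write: invalidate ['C1=S'] -> C0=M] -> [M,I,I] (invalidations this op: 1; running total: 1)
Op 4: C2 read [C2 read from I: others=['C0=M'] -> C2=S, others downsized to S] -> [S,I,S] (invalidations this op: 0; running total: 1)
Op 5: C1 write [C1 write: invalidate ['C0=S', 'C2=S'] -> C1=M] -> [I,M,I] (invalidations this op: 2; running total: 3)
Op 6: C0 read [C0 read from I: others=['C1=M'] -> C0=S, others downsized to S] -> [S,S,I] (invalidations this op: 0; running total: 3)
Op 7: C1 write [C1 write: invalidate ['C0=S'] -> C1=M] -> [I,M,I] (invalidations this op: 1; running total: 4)
Op 8: C2 read [C2 read from I: others=['C1=M'] -> C2=S, others downsized to S] -> [I,S,S] (invalidations this op: 0; running total: 4)
Op 9: C0 write [C0 write: invalidate ['C1=S', 'C2=S'] -> C0=M] -> [M,I,I] (invalidations this op: 2; running total: 6)
Op 10: C0 write [C0 write: already M (modified), no change] -> [M,I,I] (invalidations this op: 0; running total: 6)
Op 11: C2 read [C2 read from I: others=['C0=M'] -> C2=S, others downsized to S] -> [S,I,S] (invalidations this op: 0; running total: 6)
Op 12: C2 read [C2 read: already in S, no change] -> [S,I,S] (invalidations this op: 0; running total: 6)

Answer: 6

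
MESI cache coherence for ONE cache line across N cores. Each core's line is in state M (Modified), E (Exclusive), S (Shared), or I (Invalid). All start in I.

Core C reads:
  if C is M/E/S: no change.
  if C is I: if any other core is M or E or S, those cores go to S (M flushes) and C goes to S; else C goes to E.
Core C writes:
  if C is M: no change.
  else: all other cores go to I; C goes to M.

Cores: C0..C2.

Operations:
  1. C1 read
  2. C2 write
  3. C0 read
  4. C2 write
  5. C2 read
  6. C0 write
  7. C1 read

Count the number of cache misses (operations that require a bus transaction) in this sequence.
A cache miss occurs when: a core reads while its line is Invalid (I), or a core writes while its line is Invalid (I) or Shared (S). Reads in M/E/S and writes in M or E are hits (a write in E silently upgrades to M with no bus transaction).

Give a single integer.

Answer: 6

Derivation:
Op 1: C1 read [C1 read from I: no other sharers -> C1=E (exclusive)] -> [I,E,I] [MISS #1: read from I]
Op 2: C2 write [C2 write: invalidate ['C1=E'] -> C2=M] -> [I,I,M] [MISS #2: write from I]
Op 3: C0 read [C0 read from I: others=['C2=M'] -> C0=S, others downsized to S] -> [S,I,S] [MISS #3: read from I]
Op 4: C2 write [C2 write: invalidate ['C0=S'] -> C2=M] -> [I,I,M] [MISS #4: write from S]
Op 5: C2 read [C2 read: already in M, no change] -> [I,I,M] [hit: read from M]
Op 6: C0 write [C0 write: invalidate ['C2=M'] -> C0=M] -> [M,I,I] [MISS #5: write from I]
Op 7: C1 read [C1 read from I: others=['C0=M'] -> C1=S, others downsized to S] -> [S,S,I] [MISS #6: read from I]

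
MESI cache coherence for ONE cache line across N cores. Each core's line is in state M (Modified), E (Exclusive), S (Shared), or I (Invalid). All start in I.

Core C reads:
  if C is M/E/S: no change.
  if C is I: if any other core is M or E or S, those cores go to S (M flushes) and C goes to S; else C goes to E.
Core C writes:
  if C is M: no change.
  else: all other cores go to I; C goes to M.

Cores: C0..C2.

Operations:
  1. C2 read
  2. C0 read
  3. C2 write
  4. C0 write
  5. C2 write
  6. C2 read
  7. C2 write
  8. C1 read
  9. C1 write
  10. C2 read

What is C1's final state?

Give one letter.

Answer: S

Derivation:
Op 1: C2 read [C2 read from I: no other sharers -> C2=E (exclusive)] -> [I,I,E]
Op 2: C0 read [C0 read from I: others=['C2=E'] -> C0=S, others downsized to S] -> [S,I,S]
Op 3: C2 write [C2 write: invalidate ['C0=S'] -> C2=M] -> [I,I,M]
Op 4: C0 write [C0 write: invalidate ['C2=M'] -> C0=M] -> [M,I,I]
Op 5: C2 write [C2 write: invalidate ['C0=M'] -> C2=M] -> [I,I,M]
Op 6: C2 read [C2 read: already in M, no change] -> [I,I,M]
Op 7: C2 write [C2 write: already M (modified), no change] -> [I,I,M]
Op 8: C1 read [C1 read from I: others=['C2=M'] -> C1=S, others downsized to S] -> [I,S,S]
Op 9: C1 write [C1 write: invalidate ['C2=S'] -> C1=M] -> [I,M,I]
Op 10: C2 read [C2 read from I: others=['C1=M'] -> C2=S, others downsized to S] -> [I,S,S]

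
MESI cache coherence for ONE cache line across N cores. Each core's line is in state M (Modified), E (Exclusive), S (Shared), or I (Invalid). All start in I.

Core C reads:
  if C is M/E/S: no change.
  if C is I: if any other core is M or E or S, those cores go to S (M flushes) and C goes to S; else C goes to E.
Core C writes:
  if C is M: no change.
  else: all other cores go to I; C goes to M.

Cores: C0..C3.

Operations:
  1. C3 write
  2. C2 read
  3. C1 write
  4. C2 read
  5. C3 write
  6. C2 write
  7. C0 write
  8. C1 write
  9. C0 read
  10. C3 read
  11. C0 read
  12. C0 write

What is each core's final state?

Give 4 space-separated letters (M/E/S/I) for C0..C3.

Answer: M I I I

Derivation:
Op 1: C3 write [C3 write: invalidate none -> C3=M] -> [I,I,I,M]
Op 2: C2 read [C2 read from I: others=['C3=M'] -> C2=S, others downsized to S] -> [I,I,S,S]
Op 3: C1 write [C1 write: invalidate ['C2=S', 'C3=S'] -> C1=M] -> [I,M,I,I]
Op 4: C2 read [C2 read from I: others=['C1=M'] -> C2=S, others downsized to S] -> [I,S,S,I]
Op 5: C3 write [C3 write: invalidate ['C1=S', 'C2=S'] -> C3=M] -> [I,I,I,M]
Op 6: C2 write [C2 write: invalidate ['C3=M'] -> C2=M] -> [I,I,M,I]
Op 7: C0 write [C0 write: invalidate ['C2=M'] -> C0=M] -> [M,I,I,I]
Op 8: C1 write [C1 write: invalidate ['C0=M'] -> C1=M] -> [I,M,I,I]
Op 9: C0 read [C0 read from I: others=['C1=M'] -> C0=S, others downsized to S] -> [S,S,I,I]
Op 10: C3 read [C3 read from I: others=['C0=S', 'C1=S'] -> C3=S, others downsized to S] -> [S,S,I,S]
Op 11: C0 read [C0 read: already in S, no change] -> [S,S,I,S]
Op 12: C0 write [C0 write: invalidate ['C1=S', 'C3=S'] -> C0=M] -> [M,I,I,I]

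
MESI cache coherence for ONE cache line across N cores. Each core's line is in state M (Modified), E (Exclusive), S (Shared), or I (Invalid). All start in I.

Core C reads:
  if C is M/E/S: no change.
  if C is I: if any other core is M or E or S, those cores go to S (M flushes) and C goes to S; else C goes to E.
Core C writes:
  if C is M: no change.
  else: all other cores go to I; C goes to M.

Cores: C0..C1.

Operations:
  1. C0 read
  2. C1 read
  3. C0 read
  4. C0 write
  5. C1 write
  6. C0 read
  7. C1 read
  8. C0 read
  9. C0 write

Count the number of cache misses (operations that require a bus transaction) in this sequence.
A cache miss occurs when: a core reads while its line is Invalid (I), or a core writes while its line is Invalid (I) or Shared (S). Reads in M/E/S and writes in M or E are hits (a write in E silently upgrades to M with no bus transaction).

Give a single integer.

Answer: 6

Derivation:
Op 1: C0 read [C0 read from I: no other sharers -> C0=E (exclusive)] -> [E,I] [MISS #1: read from I]
Op 2: C1 read [C1 read from I: others=['C0=E'] -> C1=S, others downsized to S] -> [S,S] [MISS #2: read from I]
Op 3: C0 read [C0 read: already in S, no change] -> [S,S] [hit: read from S]
Op 4: C0 write [C0 write: invalidate ['C1=S'] -> C0=M] -> [M,I] [MISS #3: write from S]
Op 5: C1 write [C1 write: invalidate ['C0=M'] -> C1=M] -> [I,M] [MISS #4: write from I]
Op 6: C0 read [C0 read from I: others=['C1=M'] -> C0=S, others downsized to S] -> [S,S] [MISS #5: read from I]
Op 7: C1 read [C1 read: already in S, no change] -> [S,S] [hit: read from S]
Op 8: C0 read [C0 read: already in S, no change] -> [S,S] [hit: read from S]
Op 9: C0 write [C0 write: invalidate ['C1=S'] -> C0=M] -> [M,I] [MISS #6: write from S]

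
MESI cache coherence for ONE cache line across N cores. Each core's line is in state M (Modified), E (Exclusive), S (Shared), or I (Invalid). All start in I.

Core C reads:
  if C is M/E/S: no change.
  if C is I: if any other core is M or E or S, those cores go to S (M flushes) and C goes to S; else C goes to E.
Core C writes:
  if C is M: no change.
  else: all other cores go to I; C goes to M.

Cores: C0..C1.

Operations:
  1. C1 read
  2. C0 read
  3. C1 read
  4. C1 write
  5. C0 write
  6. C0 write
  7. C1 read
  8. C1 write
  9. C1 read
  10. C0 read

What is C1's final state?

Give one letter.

Op 1: C1 read [C1 read from I: no other sharers -> C1=E (exclusive)] -> [I,E]
Op 2: C0 read [C0 read from I: others=['C1=E'] -> C0=S, others downsized to S] -> [S,S]
Op 3: C1 read [C1 read: already in S, no change] -> [S,S]
Op 4: C1 write [C1 write: invalidate ['C0=S'] -> C1=M] -> [I,M]
Op 5: C0 write [C0 write: invalidate ['C1=M'] -> C0=M] -> [M,I]
Op 6: C0 write [C0 write: already M (modified), no change] -> [M,I]
Op 7: C1 read [C1 read from I: others=['C0=M'] -> C1=S, others downsized to S] -> [S,S]
Op 8: C1 write [C1 write: invalidate ['C0=S'] -> C1=M] -> [I,M]
Op 9: C1 read [C1 read: already in M, no change] -> [I,M]
Op 10: C0 read [C0 read from I: others=['C1=M'] -> C0=S, others downsized to S] -> [S,S]

Answer: S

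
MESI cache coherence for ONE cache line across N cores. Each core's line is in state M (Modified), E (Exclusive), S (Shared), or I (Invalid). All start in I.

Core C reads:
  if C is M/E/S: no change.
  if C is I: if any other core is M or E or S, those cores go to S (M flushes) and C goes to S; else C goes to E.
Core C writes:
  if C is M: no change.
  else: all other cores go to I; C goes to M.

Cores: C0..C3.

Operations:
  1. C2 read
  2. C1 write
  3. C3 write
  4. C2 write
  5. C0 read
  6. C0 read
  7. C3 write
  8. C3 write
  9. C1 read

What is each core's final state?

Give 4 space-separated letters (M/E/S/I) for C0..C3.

Op 1: C2 read [C2 read from I: no other sharers -> C2=E (exclusive)] -> [I,I,E,I]
Op 2: C1 write [C1 write: invalidate ['C2=E'] -> C1=M] -> [I,M,I,I]
Op 3: C3 write [C3 write: invalidate ['C1=M'] -> C3=M] -> [I,I,I,M]
Op 4: C2 write [C2 write: invalidate ['C3=M'] -> C2=M] -> [I,I,M,I]
Op 5: C0 read [C0 read from I: others=['C2=M'] -> C0=S, others downsized to S] -> [S,I,S,I]
Op 6: C0 read [C0 read: already in S, no change] -> [S,I,S,I]
Op 7: C3 write [C3 write: invalidate ['C0=S', 'C2=S'] -> C3=M] -> [I,I,I,M]
Op 8: C3 write [C3 write: already M (modified), no change] -> [I,I,I,M]
Op 9: C1 read [C1 read from I: others=['C3=M'] -> C1=S, others downsized to S] -> [I,S,I,S]

Answer: I S I S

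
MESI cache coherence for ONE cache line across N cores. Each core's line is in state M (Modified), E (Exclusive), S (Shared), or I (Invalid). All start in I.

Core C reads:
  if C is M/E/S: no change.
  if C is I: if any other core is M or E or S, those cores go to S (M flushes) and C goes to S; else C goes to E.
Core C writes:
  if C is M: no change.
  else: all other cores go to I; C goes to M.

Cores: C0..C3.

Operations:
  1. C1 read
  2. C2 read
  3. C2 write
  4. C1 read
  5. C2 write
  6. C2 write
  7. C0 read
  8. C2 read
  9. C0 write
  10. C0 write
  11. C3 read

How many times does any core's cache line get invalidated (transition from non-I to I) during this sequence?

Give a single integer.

Answer: 3

Derivation:
Op 1: C1 read [C1 read from I: no other sharers -> C1=E (exclusive)] -> [I,E,I,I] (invalidations this op: 0; running total: 0)
Op 2: C2 read [C2 read from I: others=['C1=E'] -> C2=S, others downsized to S] -> [I,S,S,I] (invalidations this op: 0; running total: 0)
Op 3: C2 write [C2 write: invalidate ['C1=S'] -> C2=M] -> [I,I,M,I] (invalidations this op: 1; running total: 1)
Op 4: C1 read [C1 read from I: others=['C2=M'] -> C1=S, others downsized to S] -> [I,S,S,I] (invalidations this op: 0; running total: 1)
Op 5: C2 write [C2 write: invalidate ['C1=S'] -> C2=M] -> [I,I,M,I] (invalidations this op: 1; running total: 2)
Op 6: C2 write [C2 write: already M (modified), no change] -> [I,I,M,I] (invalidations this op: 0; running total: 2)
Op 7: C0 read [C0 read from I: others=['C2=M'] -> C0=S, others downsized to S] -> [S,I,S,I] (invalidations this op: 0; running total: 2)
Op 8: C2 read [C2 read: already in S, no change] -> [S,I,S,I] (invalidations this op: 0; running total: 2)
Op 9: C0 write [C0 write: invalidate ['C2=S'] -> C0=M] -> [M,I,I,I] (invalidations this op: 1; running total: 3)
Op 10: C0 write [C0 write: already M (modified), no change] -> [M,I,I,I] (invalidations this op: 0; running total: 3)
Op 11: C3 read [C3 read from I: others=['C0=M'] -> C3=S, others downsized to S] -> [S,I,I,S] (invalidations this op: 0; running total: 3)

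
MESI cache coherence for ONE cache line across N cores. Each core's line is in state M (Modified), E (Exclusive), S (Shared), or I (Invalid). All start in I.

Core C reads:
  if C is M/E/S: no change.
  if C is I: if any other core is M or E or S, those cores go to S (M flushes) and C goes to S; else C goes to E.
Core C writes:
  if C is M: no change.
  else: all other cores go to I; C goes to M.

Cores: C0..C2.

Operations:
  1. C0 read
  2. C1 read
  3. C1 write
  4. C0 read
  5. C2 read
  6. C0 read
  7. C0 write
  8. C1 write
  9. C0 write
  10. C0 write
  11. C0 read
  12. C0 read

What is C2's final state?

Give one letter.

Answer: I

Derivation:
Op 1: C0 read [C0 read from I: no other sharers -> C0=E (exclusive)] -> [E,I,I]
Op 2: C1 read [C1 read from I: others=['C0=E'] -> C1=S, others downsized to S] -> [S,S,I]
Op 3: C1 write [C1 write: invalidate ['C0=S'] -> C1=M] -> [I,M,I]
Op 4: C0 read [C0 read from I: others=['C1=M'] -> C0=S, others downsized to S] -> [S,S,I]
Op 5: C2 read [C2 read from I: others=['C0=S', 'C1=S'] -> C2=S, others downsized to S] -> [S,S,S]
Op 6: C0 read [C0 read: already in S, no change] -> [S,S,S]
Op 7: C0 write [C0 write: invalidate ['C1=S', 'C2=S'] -> C0=M] -> [M,I,I]
Op 8: C1 write [C1 write: invalidate ['C0=M'] -> C1=M] -> [I,M,I]
Op 9: C0 write [C0 write: invalidate ['C1=M'] -> C0=M] -> [M,I,I]
Op 10: C0 write [C0 write: already M (modified), no change] -> [M,I,I]
Op 11: C0 read [C0 read: already in M, no change] -> [M,I,I]
Op 12: C0 read [C0 read: already in M, no change] -> [M,I,I]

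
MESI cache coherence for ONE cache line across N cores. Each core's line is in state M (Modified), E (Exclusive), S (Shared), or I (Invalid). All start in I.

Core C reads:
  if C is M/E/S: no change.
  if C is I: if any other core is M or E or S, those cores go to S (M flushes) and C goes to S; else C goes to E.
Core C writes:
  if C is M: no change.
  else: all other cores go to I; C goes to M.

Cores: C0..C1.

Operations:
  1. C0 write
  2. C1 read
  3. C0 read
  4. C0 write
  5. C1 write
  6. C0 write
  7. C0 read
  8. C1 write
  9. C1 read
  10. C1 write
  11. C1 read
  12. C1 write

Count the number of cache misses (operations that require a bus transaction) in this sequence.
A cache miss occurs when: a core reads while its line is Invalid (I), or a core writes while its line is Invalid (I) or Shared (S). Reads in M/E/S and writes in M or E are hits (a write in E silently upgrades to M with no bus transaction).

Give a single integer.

Answer: 6

Derivation:
Op 1: C0 write [C0 write: invalidate none -> C0=M] -> [M,I] [MISS #1: write from I]
Op 2: C1 read [C1 read from I: others=['C0=M'] -> C1=S, others downsized to S] -> [S,S] [MISS #2: read from I]
Op 3: C0 read [C0 read: already in S, no change] -> [S,S] [hit: read from S]
Op 4: C0 write [C0 write: invalidate ['C1=S'] -> C0=M] -> [M,I] [MISS #3: write from S]
Op 5: C1 write [C1 write: invalidate ['C0=M'] -> C1=M] -> [I,M] [MISS #4: write from I]
Op 6: C0 write [C0 write: invalidate ['C1=M'] -> C0=M] -> [M,I] [MISS #5: write from I]
Op 7: C0 read [C0 read: already in M, no change] -> [M,I] [hit: read from M]
Op 8: C1 write [C1 write: invalidate ['C0=M'] -> C1=M] -> [I,M] [MISS #6: write from I]
Op 9: C1 read [C1 read: already in M, no change] -> [I,M] [hit: read from M]
Op 10: C1 write [C1 write: already M (modified), no change] -> [I,M] [hit: write from M]
Op 11: C1 read [C1 read: already in M, no change] -> [I,M] [hit: read from M]
Op 12: C1 write [C1 write: already M (modified), no change] -> [I,M] [hit: write from M]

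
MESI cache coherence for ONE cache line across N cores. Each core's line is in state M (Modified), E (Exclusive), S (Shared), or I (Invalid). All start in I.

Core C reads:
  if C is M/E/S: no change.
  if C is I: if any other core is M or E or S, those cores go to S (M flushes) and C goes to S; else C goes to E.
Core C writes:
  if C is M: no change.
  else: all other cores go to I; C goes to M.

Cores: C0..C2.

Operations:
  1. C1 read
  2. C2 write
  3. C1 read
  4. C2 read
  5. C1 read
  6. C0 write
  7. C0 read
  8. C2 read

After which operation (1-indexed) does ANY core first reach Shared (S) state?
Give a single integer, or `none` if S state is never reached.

Op 1: C1 read [C1 read from I: no other sharers -> C1=E (exclusive)] -> [I,E,I]
Op 2: C2 write [C2 write: invalidate ['C1=E'] -> C2=M] -> [I,I,M]
Op 3: C1 read [C1 read from I: others=['C2=M'] -> C1=S, others downsized to S] -> [I,S,S]
  -> First S state at op 3; remaining ops need not be traced.

Answer: 3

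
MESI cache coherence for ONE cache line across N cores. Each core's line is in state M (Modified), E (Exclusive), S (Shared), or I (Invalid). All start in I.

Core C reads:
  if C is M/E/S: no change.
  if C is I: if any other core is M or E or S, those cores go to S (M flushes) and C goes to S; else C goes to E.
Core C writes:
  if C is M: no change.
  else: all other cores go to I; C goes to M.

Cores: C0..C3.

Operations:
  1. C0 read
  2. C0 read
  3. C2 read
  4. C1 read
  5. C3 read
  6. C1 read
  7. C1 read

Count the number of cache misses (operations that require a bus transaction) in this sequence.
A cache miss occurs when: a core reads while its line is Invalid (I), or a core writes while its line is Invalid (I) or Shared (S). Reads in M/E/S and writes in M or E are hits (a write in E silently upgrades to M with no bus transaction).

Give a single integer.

Answer: 4

Derivation:
Op 1: C0 read [C0 read from I: no other sharers -> C0=E (exclusive)] -> [E,I,I,I] [MISS #1: read from I]
Op 2: C0 read [C0 read: already in E, no change] -> [E,I,I,I] [hit: read from E]
Op 3: C2 read [C2 read from I: others=['C0=E'] -> C2=S, others downsized to S] -> [S,I,S,I] [MISS #2: read from I]
Op 4: C1 read [C1 read from I: others=['C0=S', 'C2=S'] -> C1=S, others downsized to S] -> [S,S,S,I] [MISS #3: read from I]
Op 5: C3 read [C3 read from I: others=['C0=S', 'C1=S', 'C2=S'] -> C3=S, others downsized to S] -> [S,S,S,S] [MISS #4: read from I]
Op 6: C1 read [C1 read: already in S, no change] -> [S,S,S,S] [hit: read from S]
Op 7: C1 read [C1 read: already in S, no change] -> [S,S,S,S] [hit: read from S]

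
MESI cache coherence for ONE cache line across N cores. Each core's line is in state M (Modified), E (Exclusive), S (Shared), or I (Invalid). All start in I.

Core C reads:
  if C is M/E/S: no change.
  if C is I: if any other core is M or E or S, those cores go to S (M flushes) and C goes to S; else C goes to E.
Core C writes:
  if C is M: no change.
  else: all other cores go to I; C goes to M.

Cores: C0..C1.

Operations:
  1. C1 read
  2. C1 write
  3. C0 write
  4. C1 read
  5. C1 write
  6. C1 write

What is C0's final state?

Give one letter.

Op 1: C1 read [C1 read from I: no other sharers -> C1=E (exclusive)] -> [I,E]
Op 2: C1 write [C1 write: invalidate none -> C1=M] -> [I,M]
Op 3: C0 write [C0 write: invalidate ['C1=M'] -> C0=M] -> [M,I]
Op 4: C1 read [C1 read from I: others=['C0=M'] -> C1=S, others downsized to S] -> [S,S]
Op 5: C1 write [C1 write: invalidate ['C0=S'] -> C1=M] -> [I,M]
Op 6: C1 write [C1 write: already M (modified), no change] -> [I,M]

Answer: I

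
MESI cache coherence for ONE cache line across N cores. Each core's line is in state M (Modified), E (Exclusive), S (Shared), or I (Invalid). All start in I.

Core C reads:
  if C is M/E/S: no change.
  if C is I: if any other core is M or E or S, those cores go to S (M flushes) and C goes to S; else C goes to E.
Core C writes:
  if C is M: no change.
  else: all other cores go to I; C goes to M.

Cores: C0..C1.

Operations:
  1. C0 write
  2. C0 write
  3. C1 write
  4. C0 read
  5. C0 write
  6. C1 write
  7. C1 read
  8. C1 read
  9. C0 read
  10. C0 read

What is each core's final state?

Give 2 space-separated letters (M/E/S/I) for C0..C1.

Answer: S S

Derivation:
Op 1: C0 write [C0 write: invalidate none -> C0=M] -> [M,I]
Op 2: C0 write [C0 write: already M (modified), no change] -> [M,I]
Op 3: C1 write [C1 write: invalidate ['C0=M'] -> C1=M] -> [I,M]
Op 4: C0 read [C0 read from I: others=['C1=M'] -> C0=S, others downsized to S] -> [S,S]
Op 5: C0 write [C0 write: invalidate ['C1=S'] -> C0=M] -> [M,I]
Op 6: C1 write [C1 write: invalidate ['C0=M'] -> C1=M] -> [I,M]
Op 7: C1 read [C1 read: already in M, no change] -> [I,M]
Op 8: C1 read [C1 read: already in M, no change] -> [I,M]
Op 9: C0 read [C0 read from I: others=['C1=M'] -> C0=S, others downsized to S] -> [S,S]
Op 10: C0 read [C0 read: already in S, no change] -> [S,S]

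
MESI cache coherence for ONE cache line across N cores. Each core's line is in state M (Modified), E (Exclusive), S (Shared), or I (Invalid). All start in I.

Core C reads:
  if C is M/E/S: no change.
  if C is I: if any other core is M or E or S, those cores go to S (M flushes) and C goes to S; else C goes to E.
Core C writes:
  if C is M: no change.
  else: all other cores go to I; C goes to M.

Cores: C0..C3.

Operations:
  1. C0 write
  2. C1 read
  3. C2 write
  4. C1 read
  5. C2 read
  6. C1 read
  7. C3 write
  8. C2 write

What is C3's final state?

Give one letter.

Op 1: C0 write [C0 write: invalidate none -> C0=M] -> [M,I,I,I]
Op 2: C1 read [C1 read from I: others=['C0=M'] -> C1=S, others downsized to S] -> [S,S,I,I]
Op 3: C2 write [C2 write: invalidate ['C0=S', 'C1=S'] -> C2=M] -> [I,I,M,I]
Op 4: C1 read [C1 read from I: others=['C2=M'] -> C1=S, others downsized to S] -> [I,S,S,I]
Op 5: C2 read [C2 read: already in S, no change] -> [I,S,S,I]
Op 6: C1 read [C1 read: already in S, no change] -> [I,S,S,I]
Op 7: C3 write [C3 write: invalidate ['C1=S', 'C2=S'] -> C3=M] -> [I,I,I,M]
Op 8: C2 write [C2 write: invalidate ['C3=M'] -> C2=M] -> [I,I,M,I]

Answer: I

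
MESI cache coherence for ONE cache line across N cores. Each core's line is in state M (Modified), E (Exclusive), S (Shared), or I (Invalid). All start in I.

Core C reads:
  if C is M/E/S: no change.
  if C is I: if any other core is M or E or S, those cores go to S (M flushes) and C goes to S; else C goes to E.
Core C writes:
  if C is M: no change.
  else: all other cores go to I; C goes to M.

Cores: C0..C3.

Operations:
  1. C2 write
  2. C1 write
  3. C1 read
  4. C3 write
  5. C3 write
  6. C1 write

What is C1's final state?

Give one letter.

Op 1: C2 write [C2 write: invalidate none -> C2=M] -> [I,I,M,I]
Op 2: C1 write [C1 write: invalidate ['C2=M'] -> C1=M] -> [I,M,I,I]
Op 3: C1 read [C1 read: already in M, no change] -> [I,M,I,I]
Op 4: C3 write [C3 write: invalidate ['C1=M'] -> C3=M] -> [I,I,I,M]
Op 5: C3 write [C3 write: already M (modified), no change] -> [I,I,I,M]
Op 6: C1 write [C1 write: invalidate ['C3=M'] -> C1=M] -> [I,M,I,I]

Answer: M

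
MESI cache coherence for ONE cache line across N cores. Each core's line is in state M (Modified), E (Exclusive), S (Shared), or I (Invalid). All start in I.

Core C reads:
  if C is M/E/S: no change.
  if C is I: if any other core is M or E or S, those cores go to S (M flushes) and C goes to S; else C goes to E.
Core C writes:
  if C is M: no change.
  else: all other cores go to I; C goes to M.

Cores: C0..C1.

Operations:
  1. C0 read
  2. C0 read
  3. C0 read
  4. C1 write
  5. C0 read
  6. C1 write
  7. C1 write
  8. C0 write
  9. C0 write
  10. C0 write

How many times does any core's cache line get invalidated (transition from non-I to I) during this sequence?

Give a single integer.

Answer: 3

Derivation:
Op 1: C0 read [C0 read from I: no other sharers -> C0=E (exclusive)] -> [E,I] (invalidations this op: 0; running total: 0)
Op 2: C0 read [C0 read: already in E, no change] -> [E,I] (invalidations this op: 0; running total: 0)
Op 3: C0 read [C0 read: already in E, no change] -> [E,I] (invalidations this op: 0; running total: 0)
Op 4: C1 write [C1 write: invalidate ['C0=E'] -> C1=M] -> [I,M] (invalidations this op: 1; running total: 1)
Op 5: C0 read [C0 read from I: others=['C1=M'] -> C0=S, others downsized to S] -> [S,S] (invalidations this op: 0; running total: 1)
Op 6: C1 write [C1 write: invalidate ['C0=S'] -> C1=M] -> [I,M] (invalidations this op: 1; running total: 2)
Op 7: C1 write [C1 write: already M (modified), no change] -> [I,M] (invalidations this op: 0; running total: 2)
Op 8: C0 write [C0 write: invalidate ['C1=M'] -> C0=M] -> [M,I] (invalidations this op: 1; running total: 3)
Op 9: C0 write [C0 write: already M (modified), no change] -> [M,I] (invalidations this op: 0; running total: 3)
Op 10: C0 write [C0 write: already M (modified), no change] -> [M,I] (invalidations this op: 0; running total: 3)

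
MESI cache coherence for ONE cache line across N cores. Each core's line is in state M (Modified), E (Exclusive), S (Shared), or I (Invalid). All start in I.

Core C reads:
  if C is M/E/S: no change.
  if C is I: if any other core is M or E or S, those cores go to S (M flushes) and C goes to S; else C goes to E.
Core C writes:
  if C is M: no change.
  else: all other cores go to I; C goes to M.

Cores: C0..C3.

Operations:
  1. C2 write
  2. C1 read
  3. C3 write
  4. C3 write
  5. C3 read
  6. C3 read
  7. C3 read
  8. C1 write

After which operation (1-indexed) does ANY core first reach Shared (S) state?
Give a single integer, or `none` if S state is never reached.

Op 1: C2 write [C2 write: invalidate none -> C2=M] -> [I,I,M,I]
Op 2: C1 read [C1 read from I: others=['C2=M'] -> C1=S, others downsized to S] -> [I,S,S,I]
  -> First S state at op 2; remaining ops need not be traced.

Answer: 2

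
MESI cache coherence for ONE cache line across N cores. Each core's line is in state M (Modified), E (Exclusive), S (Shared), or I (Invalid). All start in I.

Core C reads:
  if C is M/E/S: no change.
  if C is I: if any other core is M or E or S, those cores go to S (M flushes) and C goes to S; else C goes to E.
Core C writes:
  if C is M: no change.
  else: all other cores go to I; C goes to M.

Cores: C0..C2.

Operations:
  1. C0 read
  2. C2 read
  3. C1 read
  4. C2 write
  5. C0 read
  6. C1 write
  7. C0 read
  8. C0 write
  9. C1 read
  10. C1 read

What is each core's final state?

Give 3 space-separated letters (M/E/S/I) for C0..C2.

Op 1: C0 read [C0 read from I: no other sharers -> C0=E (exclusive)] -> [E,I,I]
Op 2: C2 read [C2 read from I: others=['C0=E'] -> C2=S, others downsized to S] -> [S,I,S]
Op 3: C1 read [C1 read from I: others=['C0=S', 'C2=S'] -> C1=S, others downsized to S] -> [S,S,S]
Op 4: C2 write [C2 write: invalidate ['C0=S', 'C1=S'] -> C2=M] -> [I,I,M]
Op 5: C0 read [C0 read from I: others=['C2=M'] -> C0=S, others downsized to S] -> [S,I,S]
Op 6: C1 write [C1 write: invalidate ['C0=S', 'C2=S'] -> C1=M] -> [I,M,I]
Op 7: C0 read [C0 read from I: others=['C1=M'] -> C0=S, others downsized to S] -> [S,S,I]
Op 8: C0 write [C0 write: invalidate ['C1=S'] -> C0=M] -> [M,I,I]
Op 9: C1 read [C1 read from I: others=['C0=M'] -> C1=S, others downsized to S] -> [S,S,I]
Op 10: C1 read [C1 read: already in S, no change] -> [S,S,I]

Answer: S S I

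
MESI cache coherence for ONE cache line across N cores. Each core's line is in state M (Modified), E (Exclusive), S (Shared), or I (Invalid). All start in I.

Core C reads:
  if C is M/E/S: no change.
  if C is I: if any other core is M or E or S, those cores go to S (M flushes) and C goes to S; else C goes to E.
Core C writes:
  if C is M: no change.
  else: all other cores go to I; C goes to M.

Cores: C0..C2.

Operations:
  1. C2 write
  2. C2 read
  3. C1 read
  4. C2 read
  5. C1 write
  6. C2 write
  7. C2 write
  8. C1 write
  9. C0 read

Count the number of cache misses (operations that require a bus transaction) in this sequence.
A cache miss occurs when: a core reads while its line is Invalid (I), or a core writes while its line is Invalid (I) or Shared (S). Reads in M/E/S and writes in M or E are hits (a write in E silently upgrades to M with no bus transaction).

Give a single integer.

Op 1: C2 write [C2 write: invalidate none -> C2=M] -> [I,I,M] [MISS #1: write from I]
Op 2: C2 read [C2 read: already in M, no change] -> [I,I,M] [hit: read from M]
Op 3: C1 read [C1 read from I: others=['C2=M'] -> C1=S, others downsized to S] -> [I,S,S] [MISS #2: read from I]
Op 4: C2 read [C2 read: already in S, no change] -> [I,S,S] [hit: read from S]
Op 5: C1 write [C1 write: invalidate ['C2=S'] -> C1=M] -> [I,M,I] [MISS #3: write from S]
Op 6: C2 write [C2 write: invalidate ['C1=M'] -> C2=M] -> [I,I,M] [MISS #4: write from I]
Op 7: C2 write [C2 write: already M (modified), no change] -> [I,I,M] [hit: write from M]
Op 8: C1 write [C1 write: invalidate ['C2=M'] -> C1=M] -> [I,M,I] [MISS #5: write from I]
Op 9: C0 read [C0 read from I: others=['C1=M'] -> C0=S, others downsized to S] -> [S,S,I] [MISS #6: read from I]

Answer: 6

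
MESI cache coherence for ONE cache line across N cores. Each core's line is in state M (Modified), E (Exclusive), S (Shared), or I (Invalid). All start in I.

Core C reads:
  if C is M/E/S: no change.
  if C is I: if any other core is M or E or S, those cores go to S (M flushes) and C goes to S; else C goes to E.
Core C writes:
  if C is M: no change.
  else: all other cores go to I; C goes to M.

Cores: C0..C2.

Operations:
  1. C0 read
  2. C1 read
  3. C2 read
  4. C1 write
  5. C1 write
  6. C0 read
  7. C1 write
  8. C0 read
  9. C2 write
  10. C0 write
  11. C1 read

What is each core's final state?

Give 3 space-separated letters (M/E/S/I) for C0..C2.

Answer: S S I

Derivation:
Op 1: C0 read [C0 read from I: no other sharers -> C0=E (exclusive)] -> [E,I,I]
Op 2: C1 read [C1 read from I: others=['C0=E'] -> C1=S, others downsized to S] -> [S,S,I]
Op 3: C2 read [C2 read from I: others=['C0=S', 'C1=S'] -> C2=S, others downsized to S] -> [S,S,S]
Op 4: C1 write [C1 write: invalidate ['C0=S', 'C2=S'] -> C1=M] -> [I,M,I]
Op 5: C1 write [C1 write: already M (modified), no change] -> [I,M,I]
Op 6: C0 read [C0 read from I: others=['C1=M'] -> C0=S, others downsized to S] -> [S,S,I]
Op 7: C1 write [C1 write: invalidate ['C0=S'] -> C1=M] -> [I,M,I]
Op 8: C0 read [C0 read from I: others=['C1=M'] -> C0=S, others downsized to S] -> [S,S,I]
Op 9: C2 write [C2 write: invalidate ['C0=S', 'C1=S'] -> C2=M] -> [I,I,M]
Op 10: C0 write [C0 write: invalidate ['C2=M'] -> C0=M] -> [M,I,I]
Op 11: C1 read [C1 read from I: others=['C0=M'] -> C1=S, others downsized to S] -> [S,S,I]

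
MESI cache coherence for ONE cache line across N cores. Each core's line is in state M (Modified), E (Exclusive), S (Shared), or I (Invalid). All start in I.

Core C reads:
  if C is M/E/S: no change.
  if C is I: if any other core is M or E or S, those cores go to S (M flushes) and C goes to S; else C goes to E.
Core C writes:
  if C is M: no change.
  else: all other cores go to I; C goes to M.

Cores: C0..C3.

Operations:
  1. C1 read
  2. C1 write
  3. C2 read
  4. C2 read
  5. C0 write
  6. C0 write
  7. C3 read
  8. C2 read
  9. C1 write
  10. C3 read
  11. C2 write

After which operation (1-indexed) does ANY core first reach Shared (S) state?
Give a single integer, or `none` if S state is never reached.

Answer: 3

Derivation:
Op 1: C1 read [C1 read from I: no other sharers -> C1=E (exclusive)] -> [I,E,I,I]
Op 2: C1 write [C1 write: invalidate none -> C1=M] -> [I,M,I,I]
Op 3: C2 read [C2 read from I: others=['C1=M'] -> C2=S, others downsized to S] -> [I,S,S,I]
  -> First S state at op 3; remaining ops need not be traced.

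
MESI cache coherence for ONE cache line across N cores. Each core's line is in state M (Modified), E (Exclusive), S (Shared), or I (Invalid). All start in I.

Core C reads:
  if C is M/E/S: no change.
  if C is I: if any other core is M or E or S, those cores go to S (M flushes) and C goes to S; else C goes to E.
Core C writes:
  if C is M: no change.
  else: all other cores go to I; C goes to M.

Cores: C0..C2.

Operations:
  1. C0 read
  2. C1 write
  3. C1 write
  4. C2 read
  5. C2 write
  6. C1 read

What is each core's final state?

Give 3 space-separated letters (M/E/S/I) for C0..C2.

Op 1: C0 read [C0 read from I: no other sharers -> C0=E (exclusive)] -> [E,I,I]
Op 2: C1 write [C1 write: invalidate ['C0=E'] -> C1=M] -> [I,M,I]
Op 3: C1 write [C1 write: already M (modified), no change] -> [I,M,I]
Op 4: C2 read [C2 read from I: others=['C1=M'] -> C2=S, others downsized to S] -> [I,S,S]
Op 5: C2 write [C2 write: invalidate ['C1=S'] -> C2=M] -> [I,I,M]
Op 6: C1 read [C1 read from I: others=['C2=M'] -> C1=S, others downsized to S] -> [I,S,S]

Answer: I S S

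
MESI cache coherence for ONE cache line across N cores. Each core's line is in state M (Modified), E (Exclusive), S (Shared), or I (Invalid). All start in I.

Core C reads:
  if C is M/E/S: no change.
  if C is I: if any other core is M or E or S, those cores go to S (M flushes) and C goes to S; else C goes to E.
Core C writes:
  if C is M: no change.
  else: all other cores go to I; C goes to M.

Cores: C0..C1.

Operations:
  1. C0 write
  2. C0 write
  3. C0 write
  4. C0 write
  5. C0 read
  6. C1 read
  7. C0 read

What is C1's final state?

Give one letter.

Op 1: C0 write [C0 write: invalidate none -> C0=M] -> [M,I]
Op 2: C0 write [C0 write: already M (modified), no change] -> [M,I]
Op 3: C0 write [C0 write: already M (modified), no change] -> [M,I]
Op 4: C0 write [C0 write: already M (modified), no change] -> [M,I]
Op 5: C0 read [C0 read: already in M, no change] -> [M,I]
Op 6: C1 read [C1 read from I: others=['C0=M'] -> C1=S, others downsized to S] -> [S,S]
Op 7: C0 read [C0 read: already in S, no change] -> [S,S]

Answer: S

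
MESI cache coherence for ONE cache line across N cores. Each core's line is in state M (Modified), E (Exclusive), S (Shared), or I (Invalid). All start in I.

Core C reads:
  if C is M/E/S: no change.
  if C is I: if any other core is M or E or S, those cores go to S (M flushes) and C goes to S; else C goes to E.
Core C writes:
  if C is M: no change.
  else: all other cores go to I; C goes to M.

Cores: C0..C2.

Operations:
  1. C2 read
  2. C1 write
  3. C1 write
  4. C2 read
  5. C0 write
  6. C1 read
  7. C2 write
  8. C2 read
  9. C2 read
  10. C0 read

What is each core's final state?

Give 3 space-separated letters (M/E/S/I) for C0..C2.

Answer: S I S

Derivation:
Op 1: C2 read [C2 read from I: no other sharers -> C2=E (exclusive)] -> [I,I,E]
Op 2: C1 write [C1 write: invalidate ['C2=E'] -> C1=M] -> [I,M,I]
Op 3: C1 write [C1 write: already M (modified), no change] -> [I,M,I]
Op 4: C2 read [C2 read from I: others=['C1=M'] -> C2=S, others downsized to S] -> [I,S,S]
Op 5: C0 write [C0 write: invalidate ['C1=S', 'C2=S'] -> C0=M] -> [M,I,I]
Op 6: C1 read [C1 read from I: others=['C0=M'] -> C1=S, others downsized to S] -> [S,S,I]
Op 7: C2 write [C2 write: invalidate ['C0=S', 'C1=S'] -> C2=M] -> [I,I,M]
Op 8: C2 read [C2 read: already in M, no change] -> [I,I,M]
Op 9: C2 read [C2 read: already in M, no change] -> [I,I,M]
Op 10: C0 read [C0 read from I: others=['C2=M'] -> C0=S, others downsized to S] -> [S,I,S]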